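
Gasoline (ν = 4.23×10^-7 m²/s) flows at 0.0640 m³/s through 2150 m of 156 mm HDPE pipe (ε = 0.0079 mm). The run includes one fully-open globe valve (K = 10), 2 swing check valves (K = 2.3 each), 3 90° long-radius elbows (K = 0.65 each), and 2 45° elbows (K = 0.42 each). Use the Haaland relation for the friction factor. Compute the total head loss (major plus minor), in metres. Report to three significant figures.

V = 4Q/(πD²) = 3.348 m/s; V²/2g = 0.5715 m
Re = 1.23×10^6, ε/D = 5.06×10^-5 → f = 0.01225 (Haaland)
Major: h_f = f(L/D)·V²/2g = 0.01225·13782·0.5715 = 96.51 m
Minor: ΣK = 17.4; h_m = ΣK·V²/2g = 9.938 m
Total H_L = 96.51 + 9.938 = 106.5 m

H_L ≈ 106 m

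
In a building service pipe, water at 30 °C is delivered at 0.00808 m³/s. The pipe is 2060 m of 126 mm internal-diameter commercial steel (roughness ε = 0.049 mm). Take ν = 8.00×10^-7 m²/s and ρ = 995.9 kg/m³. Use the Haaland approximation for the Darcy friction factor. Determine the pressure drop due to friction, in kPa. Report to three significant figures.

Δp ≈ 66.8 kPa

V = 4Q/(πD²) = 4·0.00808/(π·0.126²) = 0.6480 m/s
Re = VD/ν = 0.6480·0.126/8.00×10^-7 = 1.02×10^5 → turbulent
ε/D = 0.049/126 = 3.89×10^-4
Haaland: f = 0.01954
h_f = f(L/D)V²/(2g) = 0.01954·(2060/0.126)·0.6480²/(2·9.81) = 6.836 m
Δp = ρg·h_f = 995.9·9.81·6.836 = 66.78 kPa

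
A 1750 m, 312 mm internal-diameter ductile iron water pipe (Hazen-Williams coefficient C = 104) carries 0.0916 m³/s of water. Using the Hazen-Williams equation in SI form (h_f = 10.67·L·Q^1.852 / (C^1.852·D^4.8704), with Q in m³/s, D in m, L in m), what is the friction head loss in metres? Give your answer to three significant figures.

h_f ≈ 11.9 m

h_f = 10.67·1750·0.0916^1.852 / (104^1.852·0.312^4.8704) = 11.93 m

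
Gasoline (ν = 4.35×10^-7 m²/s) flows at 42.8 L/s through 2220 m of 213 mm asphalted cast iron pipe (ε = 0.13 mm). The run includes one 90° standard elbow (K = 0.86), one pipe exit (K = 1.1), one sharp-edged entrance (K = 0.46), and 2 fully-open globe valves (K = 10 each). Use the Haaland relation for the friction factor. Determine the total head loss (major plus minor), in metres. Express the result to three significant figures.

H_L ≈ 15.6 m

V = 4Q/(πD²) = 1.201 m/s; V²/2g = 0.07353 m
Re = 5.88×10^5, ε/D = 6.10×10^-4 → f = 0.01814 (Haaland)
Major: h_f = f(L/D)·V²/2g = 0.01814·10423·0.07353 = 13.90 m
Minor: ΣK = 22.4; h_m = ΣK·V²/2g = 1.649 m
Total H_L = 13.90 + 1.649 = 15.55 m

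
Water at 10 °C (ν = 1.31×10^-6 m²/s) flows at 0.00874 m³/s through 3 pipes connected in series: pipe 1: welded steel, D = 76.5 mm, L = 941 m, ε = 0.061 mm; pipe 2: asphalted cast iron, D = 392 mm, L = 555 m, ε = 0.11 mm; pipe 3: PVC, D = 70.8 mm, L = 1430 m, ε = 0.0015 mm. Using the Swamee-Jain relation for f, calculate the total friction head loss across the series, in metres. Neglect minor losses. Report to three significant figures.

Pipe 1: V = 1.902 m/s, Re = 1.11×10^5, ε/D = 7.97×10^-4, f = 0.02138, h_1 = f(L/D)V²/2g = 48.47 m
Pipe 2: V = 0.07242 m/s, Re = 2.17×10^4, ε/D = 2.81×10^-4, f = 0.02602, h_2 = f(L/D)V²/2g = 0.009846 m
Pipe 3: V = 2.220 m/s, Re = 1.20×10^5, ε/D = 2.12×10^-5, f = 0.01735, h_3 = f(L/D)V²/2g = 88.00 m
Series → Q common, losses add: H = Σh = 136.5 m

H ≈ 136 m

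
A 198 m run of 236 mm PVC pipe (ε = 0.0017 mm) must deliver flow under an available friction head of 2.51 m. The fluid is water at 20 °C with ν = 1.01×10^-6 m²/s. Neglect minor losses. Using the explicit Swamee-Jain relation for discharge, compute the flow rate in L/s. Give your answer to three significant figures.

Q ≈ 91.9 L/s

Swamee-Jain (Type II): Q = -0.965·√(gD⁵h_f/L)·ln[ε/(3.7D) + √(3.17ν²L/(gD³h_f))]
√(gD⁵h_f/L) = √(9.81·0.236⁵·2.51/198) = 0.009542
ε/(3.7D) = 1.95×10^-6; √(3.17ν²L/(gD³h_f)) = 4.45×10^-5
Q = -0.965·0.009542·ln(4.642×10^-5) = 0.09187 m³/s
Check: V = 2.10 m/s, Re = 4.91×10^5, f = 0.01325, h_f = 2.50 m ≈ 2.51 m ✓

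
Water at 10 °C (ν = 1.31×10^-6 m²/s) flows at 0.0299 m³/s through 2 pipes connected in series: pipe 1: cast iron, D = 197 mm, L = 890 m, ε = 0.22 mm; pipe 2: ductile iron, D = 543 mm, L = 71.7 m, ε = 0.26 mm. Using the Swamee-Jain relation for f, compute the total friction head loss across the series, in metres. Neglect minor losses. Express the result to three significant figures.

Pipe 1: V = 0.9810 m/s, Re = 1.48×10^5, ε/D = 0.00112, f = 0.02206, h_1 = f(L/D)V²/2g = 4.887 m
Pipe 2: V = 0.1291 m/s, Re = 5.35×10^4, ε/D = 4.79×10^-4, f = 0.02229, h_2 = f(L/D)V²/2g = 0.002501 m
Series → Q common, losses add: H = Σh = 4.889 m

H ≈ 4.89 m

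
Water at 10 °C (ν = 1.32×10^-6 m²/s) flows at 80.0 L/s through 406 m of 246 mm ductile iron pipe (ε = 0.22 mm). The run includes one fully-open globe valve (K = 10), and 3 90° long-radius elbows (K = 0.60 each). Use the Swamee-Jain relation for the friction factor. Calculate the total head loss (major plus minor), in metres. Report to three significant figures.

V = 4Q/(πD²) = 1.683 m/s; V²/2g = 0.1444 m
Re = 3.14×10^5, ε/D = 8.94×10^-4 → f = 0.02025 (Swamee-Jain)
Major: h_f = f(L/D)·V²/2g = 0.02025·1650·0.1444 = 4.826 m
Minor: ΣK = 11.8; h_m = ΣK·V²/2g = 1.704 m
Total H_L = 4.826 + 1.704 = 6.530 m

H_L ≈ 6.53 m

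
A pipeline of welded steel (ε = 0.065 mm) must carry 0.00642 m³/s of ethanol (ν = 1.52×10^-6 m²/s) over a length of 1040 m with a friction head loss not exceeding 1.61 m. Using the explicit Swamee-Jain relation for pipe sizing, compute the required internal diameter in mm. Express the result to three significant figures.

D ≈ 140 mm

Swamee-Jain (Type III): D = 0.66·[ε^1.25·(LQ²/(gh_f))^4.75 + ν·Q^9.4·(L/(gh_f))^5.2]^0.04
LQ²/(gh_f) = 0.002714; L/(gh_f) = 65.85
Term 1 = ε^1.25·(…)^4.75 = 3.77×10^-18; Term 2 = ν·Q^9.4·(…)^5.2 = 1.07×10^-17
D = 0.66·(3.77×10^-18 + 1.07×10^-17)^0.04 = 0.1399 m = 140 mm
Check: V = 0.417 m/s, Re = 3.84×10^4, f = 0.02358, h_f = 1.56 m ≈ 1.61 m ✓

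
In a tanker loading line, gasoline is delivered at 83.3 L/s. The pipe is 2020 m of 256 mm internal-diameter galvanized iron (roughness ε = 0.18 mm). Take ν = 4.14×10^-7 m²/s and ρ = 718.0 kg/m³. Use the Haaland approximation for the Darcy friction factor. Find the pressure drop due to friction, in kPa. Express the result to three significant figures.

Δp ≈ 137 kPa

V = 4Q/(πD²) = 4·0.0833/(π·0.256²) = 1.618 m/s
Re = VD/ν = 1.618·0.256/4.14×10^-7 = 1.00×10^6 → turbulent
ε/D = 0.18/256 = 7.03×10^-4
Haaland: f = 0.01843
h_f = f(L/D)V²/(2g) = 0.01843·(2020/0.256)·1.618²/(2·9.81) = 19.42 m
Δp = ρg·h_f = 718.0·9.81·19.42 = 136.8 kPa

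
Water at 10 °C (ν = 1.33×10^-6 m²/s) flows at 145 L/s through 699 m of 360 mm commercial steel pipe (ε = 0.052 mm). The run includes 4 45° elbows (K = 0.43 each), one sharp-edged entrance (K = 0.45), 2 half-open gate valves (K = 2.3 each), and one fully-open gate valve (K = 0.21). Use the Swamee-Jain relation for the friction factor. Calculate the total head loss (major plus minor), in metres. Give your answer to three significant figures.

H_L ≈ 3.81 m

V = 4Q/(πD²) = 1.425 m/s; V²/2g = 0.1034 m
Re = 3.86×10^5, ε/D = 1.44×10^-4 → f = 0.01538 (Swamee-Jain)
Major: h_f = f(L/D)·V²/2g = 0.01538·1942·0.1034 = 3.088 m
Minor: ΣK = 6.98; h_m = ΣK·V²/2g = 0.7219 m
Total H_L = 3.088 + 0.7219 = 3.810 m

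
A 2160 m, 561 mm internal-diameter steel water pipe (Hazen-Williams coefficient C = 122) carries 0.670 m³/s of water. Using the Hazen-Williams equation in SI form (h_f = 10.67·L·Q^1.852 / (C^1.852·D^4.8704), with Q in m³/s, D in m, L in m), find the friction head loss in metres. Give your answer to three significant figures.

h_f = 10.67·2160·0.670^1.852 / (122^1.852·0.561^4.8704) = 25.07 m

h_f ≈ 25.1 m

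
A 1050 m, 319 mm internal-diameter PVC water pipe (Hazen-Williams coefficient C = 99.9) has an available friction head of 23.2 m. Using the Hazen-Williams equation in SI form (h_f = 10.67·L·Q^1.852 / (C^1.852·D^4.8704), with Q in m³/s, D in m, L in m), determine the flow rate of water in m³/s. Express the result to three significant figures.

Rearranging: Q = [h_f·C^1.852·D^4.8704 / (10.67·L)]^(1/1.852)
Q = [23.2·99.9^1.852·0.319^4.8704 / (10.67·1050)]^0.540 = 0.1760 m³/s

Q ≈ 0.176 m³/s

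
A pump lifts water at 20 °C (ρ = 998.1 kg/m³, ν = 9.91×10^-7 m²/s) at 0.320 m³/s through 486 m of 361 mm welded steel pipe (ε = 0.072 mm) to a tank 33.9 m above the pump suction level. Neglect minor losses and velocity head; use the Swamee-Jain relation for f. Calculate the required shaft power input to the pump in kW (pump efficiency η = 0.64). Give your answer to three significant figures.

P_shaft ≈ 214 kW

V = 4Q/(πD²) = 3.126 m/s; Re = 1.14×10^6; ε/D = 1.99×10^-4; f = 0.01466
h_f = f(L/D)V²/2g = 9.833 m
Total head H = z + h_f = 33.9 + 9.833 = 43.73 m
P_hyd = ρgQH = 998.1·9.81·0.320·43.73 = 137.0 kW
P_shaft = P_hyd/η = 137.0/0.64 = 214.1 kW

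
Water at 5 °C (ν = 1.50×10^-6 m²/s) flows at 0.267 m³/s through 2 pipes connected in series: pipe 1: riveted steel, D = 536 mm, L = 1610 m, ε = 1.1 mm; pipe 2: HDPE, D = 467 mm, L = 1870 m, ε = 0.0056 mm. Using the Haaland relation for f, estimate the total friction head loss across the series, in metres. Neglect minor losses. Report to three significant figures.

Pipe 1: V = 1.183 m/s, Re = 4.23×10^5, ε/D = 0.00205, f = 0.02400, h_1 = f(L/D)V²/2g = 5.145 m
Pipe 2: V = 1.559 m/s, Re = 4.85×10^5, ε/D = 1.20×10^-5, f = 0.01327, h_2 = f(L/D)V²/2g = 6.579 m
Series → Q common, losses add: H = Σh = 11.72 m

H ≈ 11.7 m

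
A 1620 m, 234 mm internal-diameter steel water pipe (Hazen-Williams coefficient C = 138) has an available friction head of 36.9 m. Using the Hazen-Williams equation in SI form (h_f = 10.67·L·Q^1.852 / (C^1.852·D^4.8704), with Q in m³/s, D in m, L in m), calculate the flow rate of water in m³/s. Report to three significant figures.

Q ≈ 0.109 m³/s

Rearranging: Q = [h_f·C^1.852·D^4.8704 / (10.67·L)]^(1/1.852)
Q = [36.9·138^1.852·0.234^4.8704 / (10.67·1620)]^0.540 = 0.1094 m³/s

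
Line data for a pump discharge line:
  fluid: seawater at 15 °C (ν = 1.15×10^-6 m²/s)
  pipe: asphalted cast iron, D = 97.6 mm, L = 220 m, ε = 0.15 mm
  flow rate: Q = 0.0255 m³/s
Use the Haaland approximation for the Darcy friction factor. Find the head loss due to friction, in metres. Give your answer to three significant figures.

h_f ≈ 30.1 m

V = 4Q/(πD²) = 4·0.0255/(π·0.0976²) = 3.408 m/s
Re = VD/ν = 3.408·0.0976/1.15×10^-6 = 2.89×10^5 → turbulent
ε/D = 0.15/97.6 = 0.00154
Haaland: f = 0.02256
h_f = f(L/D)V²/(2g) = 0.02256·(220/0.0976)·3.408²/(2·9.81) = 30.12 m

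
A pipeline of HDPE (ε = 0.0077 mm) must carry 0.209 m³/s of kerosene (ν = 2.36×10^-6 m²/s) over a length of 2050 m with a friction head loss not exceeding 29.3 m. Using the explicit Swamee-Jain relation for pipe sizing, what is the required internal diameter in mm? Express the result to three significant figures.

Swamee-Jain (Type III): D = 0.66·[ε^1.25·(LQ²/(gh_f))^4.75 + ν·Q^9.4·(L/(gh_f))^5.2]^0.04
LQ²/(gh_f) = 0.3115; L/(gh_f) = 7.132
Term 1 = ε^1.25·(…)^4.75 = 1.59×10^-9; Term 2 = ν·Q^9.4·(…)^5.2 = 2.62×10^-8
D = 0.66·(1.59×10^-9 + 2.62×10^-8)^0.04 = 0.3291 m = 329 mm
Check: V = 2.46 m/s, Re = 3.43×10^5, f = 0.01432, h_f = 27.4 m ≈ 29.3 m ✓

D ≈ 329 mm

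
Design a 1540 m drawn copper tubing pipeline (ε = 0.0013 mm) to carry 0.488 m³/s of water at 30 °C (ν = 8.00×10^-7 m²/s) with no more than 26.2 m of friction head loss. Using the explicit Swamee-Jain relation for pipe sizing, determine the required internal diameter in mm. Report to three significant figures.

D ≈ 417 mm

Swamee-Jain (Type III): D = 0.66·[ε^1.25·(LQ²/(gh_f))^4.75 + ν·Q^9.4·(L/(gh_f))^5.2]^0.04
LQ²/(gh_f) = 1.427; L/(gh_f) = 5.992
Term 1 = ε^1.25·(…)^4.75 = 2.38×10^-7; Term 2 = ν·Q^9.4·(…)^5.2 = 1.04×10^-5
D = 0.66·(2.38×10^-7 + 1.04×10^-5)^0.04 = 0.4175 m = 417 mm
Check: V = 3.56 m/s, Re = 1.86×10^6, f = 0.01060, h_f = 25.3 m ≈ 26.2 m ✓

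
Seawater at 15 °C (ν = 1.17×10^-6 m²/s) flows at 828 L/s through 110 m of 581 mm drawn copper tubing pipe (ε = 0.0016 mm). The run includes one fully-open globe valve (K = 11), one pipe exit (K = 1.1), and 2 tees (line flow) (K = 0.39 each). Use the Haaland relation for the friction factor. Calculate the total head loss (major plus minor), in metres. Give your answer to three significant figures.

H_L ≈ 7.42 m

V = 4Q/(πD²) = 3.123 m/s; V²/2g = 0.4971 m
Re = 1.55×10^6, ε/D = 2.75×10^-6 → f = 0.01084 (Haaland)
Major: h_f = f(L/D)·V²/2g = 0.01084·189.3·0.4971 = 1.020 m
Minor: ΣK = 12.9; h_m = ΣK·V²/2g = 6.403 m
Total H_L = 1.020 + 6.403 = 7.423 m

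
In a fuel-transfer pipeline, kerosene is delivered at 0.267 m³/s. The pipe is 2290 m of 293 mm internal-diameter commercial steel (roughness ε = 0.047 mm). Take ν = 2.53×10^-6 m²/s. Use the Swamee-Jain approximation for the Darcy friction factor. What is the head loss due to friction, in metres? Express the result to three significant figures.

V = 4Q/(πD²) = 4·0.267/(π·0.293²) = 3.960 m/s
Re = VD/ν = 3.960·0.293/2.53×10^-6 = 4.59×10^5 → turbulent
ε/D = 0.047/293 = 1.60×10^-4
Swamee-Jain: f = 0.01525
h_f = f(L/D)V²/(2g) = 0.01525·(2290/0.293)·3.960²/(2·9.81) = 95.28 m

h_f ≈ 95.3 m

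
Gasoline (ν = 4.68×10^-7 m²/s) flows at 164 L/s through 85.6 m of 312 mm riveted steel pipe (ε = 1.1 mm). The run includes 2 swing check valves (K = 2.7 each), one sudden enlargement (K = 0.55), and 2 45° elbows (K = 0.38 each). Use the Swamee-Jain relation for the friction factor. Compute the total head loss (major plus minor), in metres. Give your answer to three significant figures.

V = 4Q/(πD²) = 2.145 m/s; V²/2g = 0.2345 m
Re = 1.43×10^6, ε/D = 0.00353 → f = 0.02753 (Swamee-Jain)
Major: h_f = f(L/D)·V²/2g = 0.02753·274.4·0.2345 = 1.771 m
Minor: ΣK = 6.71; h_m = ΣK·V²/2g = 1.574 m
Total H_L = 1.771 + 1.574 = 3.345 m

H_L ≈ 3.35 m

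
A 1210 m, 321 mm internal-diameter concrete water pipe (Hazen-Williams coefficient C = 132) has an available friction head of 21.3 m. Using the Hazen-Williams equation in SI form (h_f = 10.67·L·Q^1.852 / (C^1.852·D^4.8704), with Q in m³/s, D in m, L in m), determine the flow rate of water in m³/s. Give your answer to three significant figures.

Q ≈ 0.209 m³/s

Rearranging: Q = [h_f·C^1.852·D^4.8704 / (10.67·L)]^(1/1.852)
Q = [21.3·132^1.852·0.321^4.8704 / (10.67·1210)]^0.540 = 0.2091 m³/s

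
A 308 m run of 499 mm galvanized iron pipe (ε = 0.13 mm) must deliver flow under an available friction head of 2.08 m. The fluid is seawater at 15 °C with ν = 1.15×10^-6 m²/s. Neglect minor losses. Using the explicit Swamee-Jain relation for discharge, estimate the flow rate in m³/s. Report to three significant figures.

Q ≈ 0.406 m³/s

Swamee-Jain (Type II): Q = -0.965·√(gD⁵h_f/L)·ln[ε/(3.7D) + √(3.17ν²L/(gD³h_f))]
√(gD⁵h_f/L) = √(9.81·0.499⁵·2.08/308) = 0.04527
ε/(3.7D) = 7.04×10^-5; √(3.17ν²L/(gD³h_f)) = 2.26×10^-5
Q = -0.965·0.04527·ln(9.298×10^-5) = 0.4056 m³/s
Check: V = 2.07 m/s, Re = 9.00×10^5, f = 0.01547, h_f = 2.09 m ≈ 2.08 m ✓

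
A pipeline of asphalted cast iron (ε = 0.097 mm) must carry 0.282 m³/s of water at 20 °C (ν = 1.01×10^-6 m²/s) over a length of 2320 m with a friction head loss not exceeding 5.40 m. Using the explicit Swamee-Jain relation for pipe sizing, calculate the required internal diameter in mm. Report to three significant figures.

D ≈ 538 mm

Swamee-Jain (Type III): D = 0.66·[ε^1.25·(LQ²/(gh_f))^4.75 + ν·Q^9.4·(L/(gh_f))^5.2]^0.04
LQ²/(gh_f) = 3.483; L/(gh_f) = 43.80
Term 1 = ε^1.25·(…)^4.75 = 0.00361; Term 2 = ν·Q^9.4·(…)^5.2 = 0.00236
D = 0.66·(0.00361 + 0.00236)^0.04 = 0.5377 m = 538 mm
Check: V = 1.24 m/s, Re = 6.61×10^5, f = 0.01497, h_f = 5.08 m ≈ 5.40 m ✓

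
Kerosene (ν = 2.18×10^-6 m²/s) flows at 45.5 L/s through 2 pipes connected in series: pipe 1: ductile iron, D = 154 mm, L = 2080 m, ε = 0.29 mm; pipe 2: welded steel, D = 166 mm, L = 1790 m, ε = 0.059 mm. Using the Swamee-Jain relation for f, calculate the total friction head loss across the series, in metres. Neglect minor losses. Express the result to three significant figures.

Pipe 1: V = 2.443 m/s, Re = 1.73×10^5, ε/D = 0.00188, f = 0.02430, h_1 = f(L/D)V²/2g = 99.81 m
Pipe 2: V = 2.102 m/s, Re = 1.60×10^5, ε/D = 3.55×10^-4, f = 0.01858, h_2 = f(L/D)V²/2g = 45.14 m
Series → Q common, losses add: H = Σh = 145.0 m

H ≈ 145 m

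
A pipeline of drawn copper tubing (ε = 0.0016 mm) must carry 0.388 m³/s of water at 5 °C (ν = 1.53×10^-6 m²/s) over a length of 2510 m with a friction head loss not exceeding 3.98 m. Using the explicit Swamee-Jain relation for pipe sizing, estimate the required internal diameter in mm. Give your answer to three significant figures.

Swamee-Jain (Type III): D = 0.66·[ε^1.25·(LQ²/(gh_f))^4.75 + ν·Q^9.4·(L/(gh_f))^5.2]^0.04
LQ²/(gh_f) = 9.678; L/(gh_f) = 64.29
Term 1 = ε^1.25·(…)^4.75 = 0.00274; Term 2 = ν·Q^9.4·(…)^5.2 = 0.527
D = 0.66·(0.00274 + 0.527)^0.04 = 0.6434 m = 643 mm
Check: V = 1.19 m/s, Re = 5.02×10^5, f = 0.01312, h_f = 3.71 m ≈ 3.98 m ✓

D ≈ 643 mm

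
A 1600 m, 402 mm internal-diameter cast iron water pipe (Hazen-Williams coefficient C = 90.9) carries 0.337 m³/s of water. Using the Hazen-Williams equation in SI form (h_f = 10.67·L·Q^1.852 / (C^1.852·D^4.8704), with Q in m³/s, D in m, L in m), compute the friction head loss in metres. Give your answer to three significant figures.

h_f ≈ 45.5 m

h_f = 10.67·1600·0.337^1.852 / (90.9^1.852·0.402^4.8704) = 45.47 m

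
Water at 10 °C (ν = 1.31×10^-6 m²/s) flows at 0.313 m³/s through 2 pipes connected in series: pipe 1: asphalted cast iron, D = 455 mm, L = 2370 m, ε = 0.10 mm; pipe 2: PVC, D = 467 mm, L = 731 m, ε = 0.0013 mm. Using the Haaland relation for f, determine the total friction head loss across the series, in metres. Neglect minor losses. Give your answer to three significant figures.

Pipe 1: V = 1.925 m/s, Re = 6.69×10^5, ε/D = 2.20×10^-4, f = 0.01515, h_1 = f(L/D)V²/2g = 14.91 m
Pipe 2: V = 1.827 m/s, Re = 6.51×10^5, ε/D = 2.78×10^-6, f = 0.01250, h_2 = f(L/D)V²/2g = 3.331 m
Series → Q common, losses add: H = Σh = 18.24 m

H ≈ 18.2 m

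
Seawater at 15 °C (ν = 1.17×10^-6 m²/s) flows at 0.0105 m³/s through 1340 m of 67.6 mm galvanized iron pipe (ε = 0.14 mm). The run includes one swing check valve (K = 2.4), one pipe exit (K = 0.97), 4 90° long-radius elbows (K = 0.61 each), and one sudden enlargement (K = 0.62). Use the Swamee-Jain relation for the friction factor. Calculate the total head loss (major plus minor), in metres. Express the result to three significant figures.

H_L ≈ 218 m

V = 4Q/(πD²) = 2.926 m/s; V²/2g = 0.4362 m
Re = 1.69×10^5, ε/D = 0.00207 → f = 0.02485 (Swamee-Jain)
Major: h_f = f(L/D)·V²/2g = 0.02485·19822·0.4362 = 214.8 m
Minor: ΣK = 6.43; h_m = ΣK·V²/2g = 2.805 m
Total H_L = 214.8 + 2.805 = 217.7 m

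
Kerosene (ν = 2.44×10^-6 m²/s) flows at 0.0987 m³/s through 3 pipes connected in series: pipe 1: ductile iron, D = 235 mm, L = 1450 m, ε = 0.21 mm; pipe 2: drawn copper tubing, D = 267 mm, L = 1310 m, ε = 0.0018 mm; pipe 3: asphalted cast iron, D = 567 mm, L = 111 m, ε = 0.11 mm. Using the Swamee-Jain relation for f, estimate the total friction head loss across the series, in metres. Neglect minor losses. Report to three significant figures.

Pipe 1: V = 2.276 m/s, Re = 2.19×10^5, ε/D = 8.94×10^-4, f = 0.02064, h_1 = f(L/D)V²/2g = 33.62 m
Pipe 2: V = 1.763 m/s, Re = 1.93×10^5, ε/D = 6.74×10^-6, f = 0.01570, h_2 = f(L/D)V²/2g = 12.20 m
Pipe 3: V = 0.3909 m/s, Re = 9.08×10^4, ε/D = 1.94×10^-4, f = 0.01927, h_3 = f(L/D)V²/2g = 0.02939 m
Series → Q common, losses add: H = Σh = 45.85 m

H ≈ 45.8 m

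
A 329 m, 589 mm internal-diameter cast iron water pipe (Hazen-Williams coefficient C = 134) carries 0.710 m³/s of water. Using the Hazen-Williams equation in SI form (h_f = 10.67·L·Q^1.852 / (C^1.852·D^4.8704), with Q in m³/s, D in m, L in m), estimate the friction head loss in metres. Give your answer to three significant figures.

h_f = 10.67·329·0.710^1.852 / (134^1.852·0.589^4.8704) = 2.819 m

h_f ≈ 2.82 m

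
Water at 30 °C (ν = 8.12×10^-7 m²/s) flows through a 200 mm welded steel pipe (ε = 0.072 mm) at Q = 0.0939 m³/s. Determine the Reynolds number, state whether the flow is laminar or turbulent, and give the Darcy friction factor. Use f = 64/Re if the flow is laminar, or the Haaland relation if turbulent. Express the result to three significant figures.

V = 4Q/(πD²) = 2.989 m/s
Re = VD/ν = 2.989·0.200/8.12×10^-7 = 7.36×10^5
Re > 4000 → turbulent; ε/D = 3.60×10^-4
Haaland: f = 0.01631

Re ≈ 7.36×10^5; turbulent; f ≈ 0.0163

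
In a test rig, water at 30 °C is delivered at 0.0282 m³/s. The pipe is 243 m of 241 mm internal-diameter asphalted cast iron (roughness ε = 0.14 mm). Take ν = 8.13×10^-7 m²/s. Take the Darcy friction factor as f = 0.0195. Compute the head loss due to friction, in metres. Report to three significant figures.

h_f ≈ 0.383 m

V = 4Q/(πD²) = 4·0.0282/(π·0.241²) = 0.6182 m/s
h_f = f(L/D)V²/(2g) = 0.01950·(243/0.241)·0.6182²/(2·9.81) = 0.3830 m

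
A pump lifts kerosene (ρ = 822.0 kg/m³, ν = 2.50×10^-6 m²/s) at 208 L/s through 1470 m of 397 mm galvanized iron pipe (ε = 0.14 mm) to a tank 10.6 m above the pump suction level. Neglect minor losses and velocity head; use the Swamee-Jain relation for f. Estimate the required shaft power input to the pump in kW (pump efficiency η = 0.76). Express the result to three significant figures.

P_shaft ≈ 44.1 kW

V = 4Q/(πD²) = 1.680 m/s; Re = 2.67×10^5; ε/D = 3.53×10^-4; f = 0.01760
h_f = f(L/D)V²/2g = 9.379 m
Total head H = z + h_f = 10.6 + 9.379 = 19.98 m
P_hyd = ρgQH = 822.0·9.81·0.208·19.98 = 33.51 kW
P_shaft = P_hyd/η = 33.51/0.76 = 44.09 kW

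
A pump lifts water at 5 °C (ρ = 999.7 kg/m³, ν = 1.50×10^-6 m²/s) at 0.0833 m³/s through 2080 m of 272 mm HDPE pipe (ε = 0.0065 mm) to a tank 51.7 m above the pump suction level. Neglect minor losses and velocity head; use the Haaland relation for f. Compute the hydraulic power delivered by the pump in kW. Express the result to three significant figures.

P_hyd ≈ 52.0 kW

V = 4Q/(πD²) = 1.434 m/s; Re = 2.60×10^5; ε/D = 2.39×10^-5; f = 0.01492
h_f = f(L/D)V²/2g = 11.95 m
Total head H = z + h_f = 51.7 + 11.95 = 63.65 m
P_hyd = ρgQH = 999.7·9.81·0.0833·63.65 = 52.00 kW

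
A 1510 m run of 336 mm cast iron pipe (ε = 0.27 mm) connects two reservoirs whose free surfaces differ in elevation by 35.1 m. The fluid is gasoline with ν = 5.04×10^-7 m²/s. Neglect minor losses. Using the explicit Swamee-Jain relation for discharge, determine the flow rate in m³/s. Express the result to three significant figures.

Q ≈ 0.253 m³/s

Swamee-Jain (Type II): Q = -0.965·√(gD⁵h_f/L)·ln[ε/(3.7D) + √(3.17ν²L/(gD³h_f))]
√(gD⁵h_f/L) = √(9.81·0.336⁵·35.1/1510) = 0.03125
ε/(3.7D) = 2.17×10^-4; √(3.17ν²L/(gD³h_f)) = 9.65×10^-6
Q = -0.965·0.03125·ln(2.268×10^-4) = 0.2530 m³/s
Check: V = 2.85 m/s, Re = 1.90×10^6, f = 0.01889, h_f = 35.2 m ≈ 35.1 m ✓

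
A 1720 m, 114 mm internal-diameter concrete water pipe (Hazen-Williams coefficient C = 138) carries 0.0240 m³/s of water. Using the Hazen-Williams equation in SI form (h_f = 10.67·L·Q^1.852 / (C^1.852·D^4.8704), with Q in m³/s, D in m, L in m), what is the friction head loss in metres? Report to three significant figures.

h_f ≈ 78.3 m

h_f = 10.67·1720·0.0240^1.852 / (138^1.852·0.114^4.8704) = 78.35 m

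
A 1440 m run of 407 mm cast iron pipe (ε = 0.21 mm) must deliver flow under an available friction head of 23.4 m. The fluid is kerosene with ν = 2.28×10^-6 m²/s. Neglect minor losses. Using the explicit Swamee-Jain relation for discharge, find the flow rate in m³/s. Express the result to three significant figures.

Q ≈ 0.351 m³/s

Swamee-Jain (Type II): Q = -0.965·√(gD⁵h_f/L)·ln[ε/(3.7D) + √(3.17ν²L/(gD³h_f))]
√(gD⁵h_f/L) = √(9.81·0.407⁵·23.4/1440) = 0.04219
ε/(3.7D) = 1.39×10^-4; √(3.17ν²L/(gD³h_f)) = 3.92×10^-5
Q = -0.965·0.04219·ln(1.786×10^-4) = 0.3514 m³/s
Check: V = 2.70 m/s, Re = 4.82×10^5, f = 0.01791, h_f = 23.6 m ≈ 23.4 m ✓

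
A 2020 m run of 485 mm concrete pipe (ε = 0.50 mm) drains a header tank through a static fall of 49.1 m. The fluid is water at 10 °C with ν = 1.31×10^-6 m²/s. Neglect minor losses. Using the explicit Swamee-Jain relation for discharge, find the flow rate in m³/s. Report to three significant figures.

Q ≈ 0.628 m³/s

Swamee-Jain (Type II): Q = -0.965·√(gD⁵h_f/L)·ln[ε/(3.7D) + √(3.17ν²L/(gD³h_f))]
√(gD⁵h_f/L) = √(9.81·0.485⁵·49.1/2020) = 0.07999
ε/(3.7D) = 2.79×10^-4; √(3.17ν²L/(gD³h_f)) = 1.41×10^-5
Q = -0.965·0.07999·ln(2.928×10^-4) = 0.6281 m³/s
Check: V = 3.40 m/s, Re = 1.26×10^6, f = 0.02010, h_f = 49.3 m ≈ 49.1 m ✓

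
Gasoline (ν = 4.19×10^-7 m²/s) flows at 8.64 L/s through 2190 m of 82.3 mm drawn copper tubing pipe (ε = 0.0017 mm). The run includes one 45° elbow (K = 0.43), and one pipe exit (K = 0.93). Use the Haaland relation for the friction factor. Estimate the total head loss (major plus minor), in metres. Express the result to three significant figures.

H_L ≈ 51.6 m

V = 4Q/(πD²) = 1.624 m/s; V²/2g = 0.1344 m
Re = 3.19×10^5, ε/D = 2.07×10^-5 → f = 0.01436 (Haaland)
Major: h_f = f(L/D)·V²/2g = 0.01436·26610·0.1344 = 51.37 m
Minor: ΣK = 1.36; h_m = ΣK·V²/2g = 0.1828 m
Total H_L = 51.37 + 0.1828 = 51.55 m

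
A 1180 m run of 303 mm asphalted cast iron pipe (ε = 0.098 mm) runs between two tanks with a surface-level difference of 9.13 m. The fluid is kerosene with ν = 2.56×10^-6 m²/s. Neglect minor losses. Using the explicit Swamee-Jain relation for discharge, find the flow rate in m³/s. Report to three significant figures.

Swamee-Jain (Type II): Q = -0.965·√(gD⁵h_f/L)·ln[ε/(3.7D) + √(3.17ν²L/(gD³h_f))]
√(gD⁵h_f/L) = √(9.81·0.303⁵·9.13/1180) = 0.01392
ε/(3.7D) = 8.74×10^-5; √(3.17ν²L/(gD³h_f)) = 9.92×10^-5
Q = -0.965·0.01392·ln(1.866×10^-4) = 0.1154 m³/s
Check: V = 1.60 m/s, Re = 1.89×10^5, f = 0.01804, h_f = 9.17 m ≈ 9.13 m ✓

Q ≈ 0.115 m³/s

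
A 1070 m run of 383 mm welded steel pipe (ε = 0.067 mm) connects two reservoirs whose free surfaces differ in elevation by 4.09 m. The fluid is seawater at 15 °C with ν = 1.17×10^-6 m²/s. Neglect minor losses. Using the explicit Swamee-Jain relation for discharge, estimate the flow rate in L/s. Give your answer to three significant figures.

Swamee-Jain (Type II): Q = -0.965·√(gD⁵h_f/L)·ln[ε/(3.7D) + √(3.17ν²L/(gD³h_f))]
√(gD⁵h_f/L) = √(9.81·0.383⁵·4.09/1070) = 0.01758
ε/(3.7D) = 4.73×10^-5; √(3.17ν²L/(gD³h_f)) = 4.54×10^-5
Q = -0.965·0.01758·ln(9.266×10^-5) = 0.1575 m³/s
Check: V = 1.37 m/s, Re = 4.48×10^5, f = 0.01543, h_f = 4.11 m ≈ 4.09 m ✓

Q ≈ 158 L/s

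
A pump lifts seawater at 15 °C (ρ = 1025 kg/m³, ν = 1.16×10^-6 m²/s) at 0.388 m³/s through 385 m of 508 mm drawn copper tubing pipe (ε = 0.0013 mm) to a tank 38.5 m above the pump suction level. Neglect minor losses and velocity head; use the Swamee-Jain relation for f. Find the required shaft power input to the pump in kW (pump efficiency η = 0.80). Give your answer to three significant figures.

V = 4Q/(πD²) = 1.914 m/s; Re = 8.38×10^5; ε/D = 2.56×10^-6; f = 0.01202
h_f = f(L/D)V²/2g = 1.701 m
Total head H = z + h_f = 38.5 + 1.701 = 40.20 m
P_hyd = ρgQH = 1025·9.81·0.388·40.20 = 156.8 kW
P_shaft = P_hyd/η = 156.8/0.80 = 196.1 kW

P_shaft ≈ 196 kW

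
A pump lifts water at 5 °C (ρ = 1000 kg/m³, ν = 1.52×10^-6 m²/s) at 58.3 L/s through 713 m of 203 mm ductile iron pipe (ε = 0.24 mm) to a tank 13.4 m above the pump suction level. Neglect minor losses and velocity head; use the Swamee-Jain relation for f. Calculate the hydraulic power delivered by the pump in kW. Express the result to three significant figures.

P_hyd ≈ 14.9 kW

V = 4Q/(πD²) = 1.801 m/s; Re = 2.41×10^5; ε/D = 0.00118; f = 0.02168
h_f = f(L/D)V²/2g = 12.59 m
Total head H = z + h_f = 13.4 + 12.59 = 25.99 m
P_hyd = ρgQH = 1000·9.81·0.0583·25.99 = 14.87 kW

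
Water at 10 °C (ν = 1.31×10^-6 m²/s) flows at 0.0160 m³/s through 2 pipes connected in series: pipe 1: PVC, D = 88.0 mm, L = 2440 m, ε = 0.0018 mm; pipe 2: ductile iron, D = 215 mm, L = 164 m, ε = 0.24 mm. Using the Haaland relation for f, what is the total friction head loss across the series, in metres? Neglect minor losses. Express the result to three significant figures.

H ≈ 157 m

Pipe 1: V = 2.631 m/s, Re = 1.77×10^5, ε/D = 2.05×10^-5, f = 0.01600, h_1 = f(L/D)V²/2g = 156.4 m
Pipe 2: V = 0.4407 m/s, Re = 7.23×10^4, ε/D = 0.00112, f = 0.02305, h_2 = f(L/D)V²/2g = 0.1740 m
Series → Q common, losses add: H = Σh = 156.6 m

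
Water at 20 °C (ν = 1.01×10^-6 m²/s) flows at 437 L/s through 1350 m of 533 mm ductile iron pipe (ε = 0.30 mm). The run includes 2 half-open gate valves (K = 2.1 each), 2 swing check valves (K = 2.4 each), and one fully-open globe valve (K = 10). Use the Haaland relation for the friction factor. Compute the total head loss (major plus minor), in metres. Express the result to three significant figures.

H_L ≈ 12.4 m

V = 4Q/(πD²) = 1.959 m/s; V²/2g = 0.1955 m
Re = 1.03×10^6, ε/D = 5.63×10^-4 → f = 0.01758 (Haaland)
Major: h_f = f(L/D)·V²/2g = 0.01758·2533·0.1955 = 8.704 m
Minor: ΣK = 19.0; h_m = ΣK·V²/2g = 3.715 m
Total H_L = 8.704 + 3.715 = 12.42 m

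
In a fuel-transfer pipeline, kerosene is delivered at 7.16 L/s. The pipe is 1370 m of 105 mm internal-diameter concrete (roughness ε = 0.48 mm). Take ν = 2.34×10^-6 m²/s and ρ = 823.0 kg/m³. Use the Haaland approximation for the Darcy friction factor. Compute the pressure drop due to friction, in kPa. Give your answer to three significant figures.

V = 4Q/(πD²) = 4·0.00716/(π·0.105²) = 0.8269 m/s
Re = VD/ν = 0.8269·0.105/2.34×10^-6 = 3.71×10^4 → turbulent
ε/D = 0.48/105 = 0.00457
Haaland: f = 0.03192
h_f = f(L/D)V²/(2g) = 0.03192·(1370/0.105)·0.8269²/(2·9.81) = 14.52 m
Δp = ρg·h_f = 823.0·9.81·14.52 = 117.2 kPa

Δp ≈ 117 kPa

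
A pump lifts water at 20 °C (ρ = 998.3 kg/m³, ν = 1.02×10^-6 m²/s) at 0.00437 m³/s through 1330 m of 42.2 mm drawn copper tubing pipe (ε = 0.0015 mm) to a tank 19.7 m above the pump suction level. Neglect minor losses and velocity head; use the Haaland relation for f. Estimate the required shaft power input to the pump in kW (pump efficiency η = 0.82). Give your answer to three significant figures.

V = 4Q/(πD²) = 3.124 m/s; Re = 1.29×10^5; ε/D = 3.55×10^-5; f = 0.01708
h_f = f(L/D)V²/2g = 267.8 m
Total head H = z + h_f = 19.7 + 267.8 = 287.5 m
P_hyd = ρgQH = 998.3·9.81·0.00437·287.5 = 12.30 kW
P_shaft = P_hyd/η = 12.30/0.82 = 15.00 kW

P_shaft ≈ 15.0 kW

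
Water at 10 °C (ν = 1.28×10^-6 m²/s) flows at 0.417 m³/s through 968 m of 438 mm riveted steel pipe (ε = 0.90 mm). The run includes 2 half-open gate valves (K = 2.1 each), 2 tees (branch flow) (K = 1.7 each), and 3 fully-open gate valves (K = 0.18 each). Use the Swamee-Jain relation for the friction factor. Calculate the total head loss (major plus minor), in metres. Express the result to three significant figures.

V = 4Q/(πD²) = 2.768 m/s; V²/2g = 0.3904 m
Re = 9.47×10^5, ε/D = 0.00205 → f = 0.02386 (Swamee-Jain)
Major: h_f = f(L/D)·V²/2g = 0.02386·2210·0.3904 = 20.58 m
Minor: ΣK = 8.14; h_m = ΣK·V²/2g = 3.178 m
Total H_L = 20.58 + 3.178 = 23.76 m

H_L ≈ 23.8 m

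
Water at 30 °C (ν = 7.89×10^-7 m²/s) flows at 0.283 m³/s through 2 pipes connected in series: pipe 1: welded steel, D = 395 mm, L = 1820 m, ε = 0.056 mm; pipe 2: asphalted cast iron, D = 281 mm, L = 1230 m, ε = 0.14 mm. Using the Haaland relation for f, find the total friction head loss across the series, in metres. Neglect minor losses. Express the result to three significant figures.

Pipe 1: V = 2.309 m/s, Re = 1.16×10^6, ε/D = 1.42×10^-4, f = 0.01378, h_1 = f(L/D)V²/2g = 17.26 m
Pipe 2: V = 4.563 m/s, Re = 1.63×10^6, ε/D = 4.98×10^-4, f = 0.01700, h_2 = f(L/D)V²/2g = 78.96 m
Series → Q common, losses add: H = Σh = 96.21 m

H ≈ 96.2 m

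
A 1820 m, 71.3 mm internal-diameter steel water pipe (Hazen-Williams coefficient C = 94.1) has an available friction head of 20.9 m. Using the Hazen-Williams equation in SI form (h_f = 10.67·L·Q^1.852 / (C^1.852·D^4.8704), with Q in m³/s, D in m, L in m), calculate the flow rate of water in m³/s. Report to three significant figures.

Q ≈ 0.00226 m³/s

Rearranging: Q = [h_f·C^1.852·D^4.8704 / (10.67·L)]^(1/1.852)
Q = [20.9·94.1^1.852·0.0713^4.8704 / (10.67·1820)]^0.540 = 0.002264 m³/s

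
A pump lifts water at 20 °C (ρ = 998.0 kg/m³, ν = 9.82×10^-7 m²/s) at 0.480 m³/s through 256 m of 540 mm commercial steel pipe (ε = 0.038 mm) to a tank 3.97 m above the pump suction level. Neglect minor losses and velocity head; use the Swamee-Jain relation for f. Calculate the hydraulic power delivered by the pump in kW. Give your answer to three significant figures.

V = 4Q/(πD²) = 2.096 m/s; Re = 1.15×10^6; ε/D = 7.04×10^-5; f = 0.01287
h_f = f(L/D)V²/2g = 1.366 m
Total head H = z + h_f = 3.97 + 1.366 = 5.336 m
P_hyd = ρgQH = 998.0·9.81·0.480·5.336 = 25.08 kW

P_hyd ≈ 25.1 kW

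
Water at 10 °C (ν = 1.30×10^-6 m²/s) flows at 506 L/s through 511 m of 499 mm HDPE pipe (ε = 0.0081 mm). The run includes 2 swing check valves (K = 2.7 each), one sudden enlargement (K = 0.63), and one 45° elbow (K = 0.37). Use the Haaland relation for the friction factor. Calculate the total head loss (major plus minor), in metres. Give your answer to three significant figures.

V = 4Q/(πD²) = 2.587 m/s; V²/2g = 0.3412 m
Re = 9.93×10^5, ε/D = 1.62×10^-5 → f = 0.01190 (Haaland)
Major: h_f = f(L/D)·V²/2g = 0.01190·1024·0.3412 = 4.158 m
Minor: ΣK = 6.40; h_m = ΣK·V²/2g = 2.184 m
Total H_L = 4.158 + 2.184 = 6.342 m

H_L ≈ 6.34 m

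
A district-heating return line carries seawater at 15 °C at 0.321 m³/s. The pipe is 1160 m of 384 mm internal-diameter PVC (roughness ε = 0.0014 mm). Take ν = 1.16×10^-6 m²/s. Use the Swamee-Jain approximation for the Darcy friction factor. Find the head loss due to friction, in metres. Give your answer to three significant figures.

h_f ≈ 14.0 m

V = 4Q/(πD²) = 4·0.321/(π·0.384²) = 2.772 m/s
Re = VD/ν = 2.772·0.384/1.16×10^-6 = 9.18×10^5 → turbulent
ε/D = 0.0014/384 = 3.65×10^-6
Swamee-Jain: f = 0.01186
h_f = f(L/D)V²/(2g) = 0.01186·(1160/0.384)·2.772²/(2·9.81) = 14.03 m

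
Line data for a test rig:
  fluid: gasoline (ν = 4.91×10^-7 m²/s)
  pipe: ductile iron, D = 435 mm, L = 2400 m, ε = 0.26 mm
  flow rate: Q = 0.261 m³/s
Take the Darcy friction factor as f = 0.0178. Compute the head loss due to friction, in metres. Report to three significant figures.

h_f ≈ 15.4 m

V = 4Q/(πD²) = 4·0.261/(π·0.435²) = 1.756 m/s
h_f = f(L/D)V²/(2g) = 0.01780·(2400/0.435)·1.756²/(2·9.81) = 15.44 m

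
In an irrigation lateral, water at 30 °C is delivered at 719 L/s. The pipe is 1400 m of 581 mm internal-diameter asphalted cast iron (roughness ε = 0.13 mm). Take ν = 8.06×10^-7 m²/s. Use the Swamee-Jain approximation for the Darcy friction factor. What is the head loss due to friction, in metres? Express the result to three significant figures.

h_f ≈ 13.2 m

V = 4Q/(πD²) = 4·0.719/(π·0.581²) = 2.712 m/s
Re = VD/ν = 2.712·0.581/8.06×10^-7 = 1.95×10^6 → turbulent
ε/D = 0.13/581 = 2.24×10^-4
Swamee-Jain: f = 0.01461
h_f = f(L/D)V²/(2g) = 0.01461·(1400/0.581)·2.712²/(2·9.81) = 13.20 m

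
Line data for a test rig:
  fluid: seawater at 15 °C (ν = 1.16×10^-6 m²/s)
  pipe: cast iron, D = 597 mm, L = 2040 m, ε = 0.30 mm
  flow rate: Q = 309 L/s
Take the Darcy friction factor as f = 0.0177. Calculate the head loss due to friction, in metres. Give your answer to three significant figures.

h_f ≈ 3.76 m

V = 4Q/(πD²) = 4·0.309/(π·0.597²) = 1.104 m/s
h_f = f(L/D)V²/(2g) = 0.01770·(2040/0.597)·1.104²/(2·9.81) = 3.756 m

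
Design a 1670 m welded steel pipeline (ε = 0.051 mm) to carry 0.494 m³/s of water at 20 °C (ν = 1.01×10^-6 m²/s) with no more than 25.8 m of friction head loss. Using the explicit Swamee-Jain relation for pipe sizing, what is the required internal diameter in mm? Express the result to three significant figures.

D ≈ 449 mm

Swamee-Jain (Type III): D = 0.66·[ε^1.25·(LQ²/(gh_f))^4.75 + ν·Q^9.4·(L/(gh_f))^5.2]^0.04
LQ²/(gh_f) = 1.610; L/(gh_f) = 6.598
Term 1 = ε^1.25·(…)^4.75 = 4.14×10^-5; Term 2 = ν·Q^9.4·(…)^5.2 = 2.43×10^-5
D = 0.66·(4.14×10^-5 + 2.43×10^-5)^0.04 = 0.4490 m = 449 mm
Check: V = 3.12 m/s, Re = 1.39×10^6, f = 0.01339, h_f = 24.7 m ≈ 25.8 m ✓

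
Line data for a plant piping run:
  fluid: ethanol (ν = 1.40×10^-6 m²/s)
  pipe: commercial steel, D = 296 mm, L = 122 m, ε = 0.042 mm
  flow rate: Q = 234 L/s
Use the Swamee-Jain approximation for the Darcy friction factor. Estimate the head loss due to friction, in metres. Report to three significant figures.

h_f ≈ 3.51 m

V = 4Q/(πD²) = 4·0.234/(π·0.296²) = 3.400 m/s
Re = VD/ν = 3.400·0.296/1.40×10^-6 = 7.19×10^5 → turbulent
ε/D = 0.042/296 = 1.42×10^-4
Swamee-Jain: f = 0.01444
h_f = f(L/D)V²/(2g) = 0.01444·(122/0.296)·3.400²/(2·9.81) = 3.508 m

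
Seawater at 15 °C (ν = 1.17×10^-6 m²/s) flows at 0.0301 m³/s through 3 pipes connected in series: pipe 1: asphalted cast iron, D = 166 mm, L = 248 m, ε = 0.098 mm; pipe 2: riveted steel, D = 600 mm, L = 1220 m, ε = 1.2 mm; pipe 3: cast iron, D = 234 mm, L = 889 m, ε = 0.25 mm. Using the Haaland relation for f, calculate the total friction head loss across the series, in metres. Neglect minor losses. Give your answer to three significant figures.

H ≈ 4.90 m

Pipe 1: V = 1.391 m/s, Re = 1.97×10^5, ε/D = 5.90×10^-4, f = 0.01912, h_1 = f(L/D)V²/2g = 2.816 m
Pipe 2: V = 0.1065 m/s, Re = 5.46×10^4, ε/D = 0.00200, f = 0.02607, h_2 = f(L/D)V²/2g = 0.03062 m
Pipe 3: V = 0.6999 m/s, Re = 1.40×10^5, ε/D = 0.00107, f = 0.02163, h_3 = f(L/D)V²/2g = 2.052 m
Series → Q common, losses add: H = Σh = 4.899 m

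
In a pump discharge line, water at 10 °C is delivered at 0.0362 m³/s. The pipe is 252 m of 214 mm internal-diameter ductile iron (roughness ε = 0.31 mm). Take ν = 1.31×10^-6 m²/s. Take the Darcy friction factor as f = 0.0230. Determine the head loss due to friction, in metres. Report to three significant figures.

h_f ≈ 1.40 m

V = 4Q/(πD²) = 4·0.0362/(π·0.214²) = 1.006 m/s
h_f = f(L/D)V²/(2g) = 0.02300·(252/0.214)·1.006²/(2·9.81) = 1.398 m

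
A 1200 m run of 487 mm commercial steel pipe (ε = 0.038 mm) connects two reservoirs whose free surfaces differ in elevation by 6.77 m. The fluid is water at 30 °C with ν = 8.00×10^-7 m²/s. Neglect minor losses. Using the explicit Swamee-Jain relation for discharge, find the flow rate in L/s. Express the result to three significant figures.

Swamee-Jain (Type II): Q = -0.965·√(gD⁵h_f/L)·ln[ε/(3.7D) + √(3.17ν²L/(gD³h_f))]
√(gD⁵h_f/L) = √(9.81·0.487⁵·6.77/1200) = 0.03894
ε/(3.7D) = 2.11×10^-5; √(3.17ν²L/(gD³h_f)) = 1.78×10^-5
Q = -0.965·0.03894·ln(3.890×10^-5) = 0.3815 m³/s
Check: V = 2.05 m/s, Re = 1.25×10^6, f = 0.01291, h_f = 6.80 m ≈ 6.77 m ✓

Q ≈ 382 L/s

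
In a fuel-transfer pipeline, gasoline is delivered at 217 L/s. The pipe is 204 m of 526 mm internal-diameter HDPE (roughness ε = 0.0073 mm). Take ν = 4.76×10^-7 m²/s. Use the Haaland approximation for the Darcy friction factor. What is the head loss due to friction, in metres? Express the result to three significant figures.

h_f ≈ 0.230 m

V = 4Q/(πD²) = 4·0.217/(π·0.526²) = 0.9986 m/s
Re = VD/ν = 0.9986·0.526/4.76×10^-7 = 1.10×10^6 → turbulent
ε/D = 0.0073/526 = 1.39×10^-5
Haaland: f = 0.01167
h_f = f(L/D)V²/(2g) = 0.01167·(204/0.526)·0.9986²/(2·9.81) = 0.2301 m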